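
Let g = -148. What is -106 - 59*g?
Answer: 8626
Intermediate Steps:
-106 - 59*g = -106 - 59*(-148) = -106 + 8732 = 8626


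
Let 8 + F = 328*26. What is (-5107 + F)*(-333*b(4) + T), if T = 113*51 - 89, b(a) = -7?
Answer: 27321065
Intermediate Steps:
F = 8520 (F = -8 + 328*26 = -8 + 8528 = 8520)
T = 5674 (T = 5763 - 89 = 5674)
(-5107 + F)*(-333*b(4) + T) = (-5107 + 8520)*(-333*(-7) + 5674) = 3413*(2331 + 5674) = 3413*8005 = 27321065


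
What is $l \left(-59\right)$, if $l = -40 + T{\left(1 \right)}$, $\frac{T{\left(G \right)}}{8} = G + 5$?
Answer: $-472$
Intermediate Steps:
$T{\left(G \right)} = 40 + 8 G$ ($T{\left(G \right)} = 8 \left(G + 5\right) = 8 \left(5 + G\right) = 40 + 8 G$)
$l = 8$ ($l = -40 + \left(40 + 8 \cdot 1\right) = -40 + \left(40 + 8\right) = -40 + 48 = 8$)
$l \left(-59\right) = 8 \left(-59\right) = -472$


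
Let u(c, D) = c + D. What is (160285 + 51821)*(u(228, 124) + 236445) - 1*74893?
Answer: 50225989589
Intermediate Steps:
u(c, D) = D + c
(160285 + 51821)*(u(228, 124) + 236445) - 1*74893 = (160285 + 51821)*((124 + 228) + 236445) - 1*74893 = 212106*(352 + 236445) - 74893 = 212106*236797 - 74893 = 50226064482 - 74893 = 50225989589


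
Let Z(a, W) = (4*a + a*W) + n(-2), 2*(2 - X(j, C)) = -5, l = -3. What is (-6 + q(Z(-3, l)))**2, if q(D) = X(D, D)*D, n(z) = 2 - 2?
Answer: 1521/4 ≈ 380.25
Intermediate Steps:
X(j, C) = 9/2 (X(j, C) = 2 - 1/2*(-5) = 2 + 5/2 = 9/2)
n(z) = 0
Z(a, W) = 4*a + W*a (Z(a, W) = (4*a + a*W) + 0 = (4*a + W*a) + 0 = 4*a + W*a)
q(D) = 9*D/2
(-6 + q(Z(-3, l)))**2 = (-6 + 9*(-3*(4 - 3))/2)**2 = (-6 + 9*(-3*1)/2)**2 = (-6 + (9/2)*(-3))**2 = (-6 - 27/2)**2 = (-39/2)**2 = 1521/4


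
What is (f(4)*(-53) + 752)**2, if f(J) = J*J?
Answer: 9216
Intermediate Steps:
f(J) = J**2
(f(4)*(-53) + 752)**2 = (4**2*(-53) + 752)**2 = (16*(-53) + 752)**2 = (-848 + 752)**2 = (-96)**2 = 9216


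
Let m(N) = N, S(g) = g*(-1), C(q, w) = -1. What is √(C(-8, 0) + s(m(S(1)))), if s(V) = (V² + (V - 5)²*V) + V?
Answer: I*√37 ≈ 6.0828*I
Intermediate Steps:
S(g) = -g
s(V) = V + V² + V*(-5 + V)² (s(V) = (V² + (-5 + V)²*V) + V = (V² + V*(-5 + V)²) + V = V + V² + V*(-5 + V)²)
√(C(-8, 0) + s(m(S(1)))) = √(-1 + (-1*1)*(1 - 1*1 + (-5 - 1*1)²)) = √(-1 - (1 - 1 + (-5 - 1)²)) = √(-1 - (1 - 1 + (-6)²)) = √(-1 - (1 - 1 + 36)) = √(-1 - 1*36) = √(-1 - 36) = √(-37) = I*√37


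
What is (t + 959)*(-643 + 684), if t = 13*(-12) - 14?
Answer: 32349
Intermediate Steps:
t = -170 (t = -156 - 14 = -170)
(t + 959)*(-643 + 684) = (-170 + 959)*(-643 + 684) = 789*41 = 32349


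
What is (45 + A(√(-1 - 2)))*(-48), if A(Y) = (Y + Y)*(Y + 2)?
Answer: -1872 - 192*I*√3 ≈ -1872.0 - 332.55*I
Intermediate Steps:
A(Y) = 2*Y*(2 + Y) (A(Y) = (2*Y)*(2 + Y) = 2*Y*(2 + Y))
(45 + A(√(-1 - 2)))*(-48) = (45 + 2*√(-1 - 2)*(2 + √(-1 - 2)))*(-48) = (45 + 2*√(-3)*(2 + √(-3)))*(-48) = (45 + 2*(I*√3)*(2 + I*√3))*(-48) = (45 + 2*I*√3*(2 + I*√3))*(-48) = -2160 - 96*I*√3*(2 + I*√3)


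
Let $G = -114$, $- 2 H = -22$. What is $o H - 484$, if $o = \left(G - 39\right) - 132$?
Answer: $-3619$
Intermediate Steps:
$H = 11$ ($H = \left(- \frac{1}{2}\right) \left(-22\right) = 11$)
$o = -285$ ($o = \left(-114 - 39\right) - 132 = -153 - 132 = -285$)
$o H - 484 = \left(-285\right) 11 - 484 = -3135 - 484 = -3619$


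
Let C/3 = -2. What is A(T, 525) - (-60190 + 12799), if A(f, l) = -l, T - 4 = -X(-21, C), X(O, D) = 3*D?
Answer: 46866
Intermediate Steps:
C = -6 (C = 3*(-2) = -6)
T = 22 (T = 4 - 3*(-6) = 4 - 1*(-18) = 4 + 18 = 22)
A(T, 525) - (-60190 + 12799) = -1*525 - (-60190 + 12799) = -525 - 1*(-47391) = -525 + 47391 = 46866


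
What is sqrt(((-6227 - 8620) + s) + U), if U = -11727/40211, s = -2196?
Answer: 10*I*sqrt(275577161658)/40211 ≈ 130.55*I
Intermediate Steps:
U = -11727/40211 (U = -11727*1/40211 = -11727/40211 ≈ -0.29164)
sqrt(((-6227 - 8620) + s) + U) = sqrt(((-6227 - 8620) - 2196) - 11727/40211) = sqrt((-14847 - 2196) - 11727/40211) = sqrt(-17043 - 11727/40211) = sqrt(-685327800/40211) = 10*I*sqrt(275577161658)/40211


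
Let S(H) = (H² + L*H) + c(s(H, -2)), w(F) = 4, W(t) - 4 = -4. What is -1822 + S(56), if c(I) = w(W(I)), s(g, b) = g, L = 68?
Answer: 5126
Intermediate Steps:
W(t) = 0 (W(t) = 4 - 4 = 0)
c(I) = 4
S(H) = 4 + H² + 68*H (S(H) = (H² + 68*H) + 4 = 4 + H² + 68*H)
-1822 + S(56) = -1822 + (4 + 56² + 68*56) = -1822 + (4 + 3136 + 3808) = -1822 + 6948 = 5126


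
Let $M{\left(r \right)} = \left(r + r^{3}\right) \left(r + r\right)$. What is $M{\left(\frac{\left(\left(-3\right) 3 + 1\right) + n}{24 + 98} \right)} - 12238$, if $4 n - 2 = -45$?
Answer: $- \frac{347022812418959}{28356282368} \approx -12238.0$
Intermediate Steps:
$n = - \frac{43}{4}$ ($n = \frac{1}{2} + \frac{1}{4} \left(-45\right) = \frac{1}{2} - \frac{45}{4} = - \frac{43}{4} \approx -10.75$)
$M{\left(r \right)} = 2 r \left(r + r^{3}\right)$ ($M{\left(r \right)} = \left(r + r^{3}\right) 2 r = 2 r \left(r + r^{3}\right)$)
$M{\left(\frac{\left(\left(-3\right) 3 + 1\right) + n}{24 + 98} \right)} - 12238 = 2 \left(\frac{\left(\left(-3\right) 3 + 1\right) - \frac{43}{4}}{24 + 98}\right)^{2} \left(1 + \left(\frac{\left(\left(-3\right) 3 + 1\right) - \frac{43}{4}}{24 + 98}\right)^{2}\right) - 12238 = 2 \left(\frac{\left(-9 + 1\right) - \frac{43}{4}}{122}\right)^{2} \left(1 + \left(\frac{\left(-9 + 1\right) - \frac{43}{4}}{122}\right)^{2}\right) - 12238 = 2 \left(\left(-8 - \frac{43}{4}\right) \frac{1}{122}\right)^{2} \left(1 + \left(\left(-8 - \frac{43}{4}\right) \frac{1}{122}\right)^{2}\right) - 12238 = 2 \left(\left(- \frac{75}{4}\right) \frac{1}{122}\right)^{2} \left(1 + \left(\left(- \frac{75}{4}\right) \frac{1}{122}\right)^{2}\right) - 12238 = 2 \left(- \frac{75}{488}\right)^{2} \left(1 + \left(- \frac{75}{488}\right)^{2}\right) - 12238 = 2 \cdot \frac{5625}{238144} \left(1 + \frac{5625}{238144}\right) - 12238 = 2 \cdot \frac{5625}{238144} \cdot \frac{243769}{238144} - 12238 = \frac{1371200625}{28356282368} - 12238 = - \frac{347022812418959}{28356282368}$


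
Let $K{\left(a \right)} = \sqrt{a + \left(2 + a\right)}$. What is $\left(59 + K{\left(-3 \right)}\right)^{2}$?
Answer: $3477 + 236 i \approx 3477.0 + 236.0 i$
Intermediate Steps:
$K{\left(a \right)} = \sqrt{2 + 2 a}$
$\left(59 + K{\left(-3 \right)}\right)^{2} = \left(59 + \sqrt{2 + 2 \left(-3\right)}\right)^{2} = \left(59 + \sqrt{2 - 6}\right)^{2} = \left(59 + \sqrt{-4}\right)^{2} = \left(59 + 2 i\right)^{2}$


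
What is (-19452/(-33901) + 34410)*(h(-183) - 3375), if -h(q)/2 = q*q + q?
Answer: -81643535152794/33901 ≈ -2.4083e+9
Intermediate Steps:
h(q) = -2*q - 2*q² (h(q) = -2*(q*q + q) = -2*(q² + q) = -2*(q + q²) = -2*q - 2*q²)
(-19452/(-33901) + 34410)*(h(-183) - 3375) = (-19452/(-33901) + 34410)*(-2*(-183)*(1 - 183) - 3375) = (-19452*(-1/33901) + 34410)*(-2*(-183)*(-182) - 3375) = (19452/33901 + 34410)*(-66612 - 3375) = (1166552862/33901)*(-69987) = -81643535152794/33901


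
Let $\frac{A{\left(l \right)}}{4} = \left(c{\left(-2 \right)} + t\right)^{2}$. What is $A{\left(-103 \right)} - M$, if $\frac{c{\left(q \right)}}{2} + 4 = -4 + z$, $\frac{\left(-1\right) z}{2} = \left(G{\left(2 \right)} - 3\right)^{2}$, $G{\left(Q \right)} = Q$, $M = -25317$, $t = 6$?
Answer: $26101$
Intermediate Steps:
$z = -2$ ($z = - 2 \left(2 - 3\right)^{2} = - 2 \left(-1\right)^{2} = \left(-2\right) 1 = -2$)
$c{\left(q \right)} = -20$ ($c{\left(q \right)} = -8 + 2 \left(-4 - 2\right) = -8 + 2 \left(-6\right) = -8 - 12 = -20$)
$A{\left(l \right)} = 784$ ($A{\left(l \right)} = 4 \left(-20 + 6\right)^{2} = 4 \left(-14\right)^{2} = 4 \cdot 196 = 784$)
$A{\left(-103 \right)} - M = 784 - -25317 = 784 + 25317 = 26101$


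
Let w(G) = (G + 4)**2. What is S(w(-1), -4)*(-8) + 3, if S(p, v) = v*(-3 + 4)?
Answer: 35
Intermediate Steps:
w(G) = (4 + G)**2
S(p, v) = v (S(p, v) = v*1 = v)
S(w(-1), -4)*(-8) + 3 = -4*(-8) + 3 = 32 + 3 = 35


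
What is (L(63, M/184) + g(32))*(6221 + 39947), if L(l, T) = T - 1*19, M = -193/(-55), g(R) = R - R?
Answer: -1108534077/1265 ≈ -8.7631e+5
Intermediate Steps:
g(R) = 0
M = 193/55 (M = -193*(-1/55) = 193/55 ≈ 3.5091)
L(l, T) = -19 + T (L(l, T) = T - 19 = -19 + T)
(L(63, M/184) + g(32))*(6221 + 39947) = ((-19 + (193/55)/184) + 0)*(6221 + 39947) = ((-19 + (193/55)*(1/184)) + 0)*46168 = ((-19 + 193/10120) + 0)*46168 = (-192087/10120 + 0)*46168 = -192087/10120*46168 = -1108534077/1265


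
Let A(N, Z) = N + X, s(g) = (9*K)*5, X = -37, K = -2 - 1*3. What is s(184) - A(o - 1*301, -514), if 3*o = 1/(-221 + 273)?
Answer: 17627/156 ≈ 112.99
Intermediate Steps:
K = -5 (K = -2 - 3 = -5)
o = 1/156 (o = 1/(3*(-221 + 273)) = (⅓)/52 = (⅓)*(1/52) = 1/156 ≈ 0.0064103)
s(g) = -225 (s(g) = (9*(-5))*5 = -45*5 = -225)
A(N, Z) = -37 + N (A(N, Z) = N - 37 = -37 + N)
s(184) - A(o - 1*301, -514) = -225 - (-37 + (1/156 - 1*301)) = -225 - (-37 + (1/156 - 301)) = -225 - (-37 - 46955/156) = -225 - 1*(-52727/156) = -225 + 52727/156 = 17627/156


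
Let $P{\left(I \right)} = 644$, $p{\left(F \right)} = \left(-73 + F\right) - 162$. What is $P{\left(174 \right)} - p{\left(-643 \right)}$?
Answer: $1522$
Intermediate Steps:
$p{\left(F \right)} = -235 + F$
$P{\left(174 \right)} - p{\left(-643 \right)} = 644 - \left(-235 - 643\right) = 644 - -878 = 644 + 878 = 1522$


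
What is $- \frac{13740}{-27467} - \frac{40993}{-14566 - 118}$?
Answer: $\frac{1327712891}{403325428} \approx 3.2919$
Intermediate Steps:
$- \frac{13740}{-27467} - \frac{40993}{-14566 - 118} = \left(-13740\right) \left(- \frac{1}{27467}\right) - \frac{40993}{-14684} = \frac{13740}{27467} - - \frac{40993}{14684} = \frac{13740}{27467} + \frac{40993}{14684} = \frac{1327712891}{403325428}$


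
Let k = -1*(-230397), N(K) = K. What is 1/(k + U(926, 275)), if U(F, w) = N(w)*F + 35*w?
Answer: 1/494672 ≈ 2.0215e-6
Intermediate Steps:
k = 230397
U(F, w) = 35*w + F*w (U(F, w) = w*F + 35*w = F*w + 35*w = 35*w + F*w)
1/(k + U(926, 275)) = 1/(230397 + 275*(35 + 926)) = 1/(230397 + 275*961) = 1/(230397 + 264275) = 1/494672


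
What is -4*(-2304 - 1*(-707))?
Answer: 6388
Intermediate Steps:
-4*(-2304 - 1*(-707)) = -4*(-2304 + 707) = -4*(-1597) = 6388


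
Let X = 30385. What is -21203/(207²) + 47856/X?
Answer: 1406328589/1301966865 ≈ 1.0802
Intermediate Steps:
-21203/(207²) + 47856/X = -21203/(207²) + 47856/30385 = -21203/42849 + 47856*(1/30385) = -21203*1/42849 + 47856/30385 = -21203/42849 + 47856/30385 = 1406328589/1301966865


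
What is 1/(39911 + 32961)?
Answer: 1/72872 ≈ 1.3723e-5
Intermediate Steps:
1/(39911 + 32961) = 1/72872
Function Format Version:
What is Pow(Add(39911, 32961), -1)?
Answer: Rational(1, 72872) ≈ 1.3723e-5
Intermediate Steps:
Pow(Add(39911, 32961), -1) = Pow(72872, -1) = Rational(1, 72872)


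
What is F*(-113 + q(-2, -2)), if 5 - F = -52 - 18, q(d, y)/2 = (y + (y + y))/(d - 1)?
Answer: -8175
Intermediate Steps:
q(d, y) = 6*y/(-1 + d) (q(d, y) = 2*((y + (y + y))/(d - 1)) = 2*((y + 2*y)/(-1 + d)) = 2*((3*y)/(-1 + d)) = 2*(3*y/(-1 + d)) = 6*y/(-1 + d))
F = 75 (F = 5 - (-52 - 18) = 5 - 1*(-70) = 5 + 70 = 75)
F*(-113 + q(-2, -2)) = 75*(-113 + 6*(-2)/(-1 - 2)) = 75*(-113 + 6*(-2)/(-3)) = 75*(-113 + 6*(-2)*(-⅓)) = 75*(-113 + 4) = 75*(-109) = -8175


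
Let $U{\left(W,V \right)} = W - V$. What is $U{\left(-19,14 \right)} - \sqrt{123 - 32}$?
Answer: $-33 - \sqrt{91} \approx -42.539$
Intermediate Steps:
$U{\left(-19,14 \right)} - \sqrt{123 - 32} = \left(-19 - 14\right) - \sqrt{123 - 32} = \left(-19 - 14\right) - \sqrt{91} = -33 - \sqrt{91}$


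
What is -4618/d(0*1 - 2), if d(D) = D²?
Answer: -2309/2 ≈ -1154.5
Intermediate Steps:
-4618/d(0*1 - 2) = -4618/(0*1 - 2)² = -4618/(0 - 2)² = -4618/((-2)²) = -4618/4 = -4618*¼ = -2309/2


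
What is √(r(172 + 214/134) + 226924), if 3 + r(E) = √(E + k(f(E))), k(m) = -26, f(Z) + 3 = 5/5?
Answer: √(1018648369 + 67*√662563)/67 ≈ 476.38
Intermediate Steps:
f(Z) = -2 (f(Z) = -3 + 5/5 = -3 + 5*(⅕) = -3 + 1 = -2)
r(E) = -3 + √(-26 + E) (r(E) = -3 + √(E - 26) = -3 + √(-26 + E))
√(r(172 + 214/134) + 226924) = √((-3 + √(-26 + (172 + 214/134))) + 226924) = √((-3 + √(-26 + (172 + 214*(1/134)))) + 226924) = √((-3 + √(-26 + (172 + 107/67))) + 226924) = √((-3 + √(-26 + 11631/67)) + 226924) = √((-3 + √(9889/67)) + 226924) = √((-3 + √662563/67) + 226924) = √(226921 + √662563/67)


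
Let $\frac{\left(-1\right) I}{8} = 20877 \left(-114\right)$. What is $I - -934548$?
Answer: $19974372$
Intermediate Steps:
$I = 19039824$ ($I = - 8 \cdot 20877 \left(-114\right) = \left(-8\right) \left(-2379978\right) = 19039824$)
$I - -934548 = 19039824 - -934548 = 19039824 + 934548 = 19974372$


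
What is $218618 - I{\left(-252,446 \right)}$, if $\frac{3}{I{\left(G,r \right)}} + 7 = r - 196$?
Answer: $\frac{17708057}{81} \approx 2.1862 \cdot 10^{5}$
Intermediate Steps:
$I{\left(G,r \right)} = \frac{3}{-203 + r}$ ($I{\left(G,r \right)} = \frac{3}{-7 + \left(r - 196\right)} = \frac{3}{-7 + \left(-196 + r\right)} = \frac{3}{-203 + r}$)
$218618 - I{\left(-252,446 \right)} = 218618 - \frac{3}{-203 + 446} = 218618 - \frac{3}{243} = 218618 - 3 \cdot \frac{1}{243} = 218618 - \frac{1}{81} = \frac{17708057}{81}$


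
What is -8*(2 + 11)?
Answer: -104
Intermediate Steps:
-8*(2 + 11) = -8*13 = -104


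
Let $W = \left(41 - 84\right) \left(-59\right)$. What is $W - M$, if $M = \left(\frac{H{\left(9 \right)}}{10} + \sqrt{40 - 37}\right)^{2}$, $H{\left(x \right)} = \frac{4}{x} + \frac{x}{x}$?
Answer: $\frac{20525231}{8100} - \frac{13 \sqrt{3}}{45} \approx 2533.5$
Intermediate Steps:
$H{\left(x \right)} = 1 + \frac{4}{x}$ ($H{\left(x \right)} = \frac{4}{x} + 1 = 1 + \frac{4}{x}$)
$W = 2537$ ($W = \left(-43\right) \left(-59\right) = 2537$)
$M = \left(\frac{13}{90} + \sqrt{3}\right)^{2}$ ($M = \left(\frac{\frac{1}{9} \left(4 + 9\right)}{10} + \sqrt{40 - 37}\right)^{2} = \left(\frac{1}{9} \cdot 13 \cdot \frac{1}{10} + \sqrt{3}\right)^{2} = \left(\frac{13}{9} \cdot \frac{1}{10} + \sqrt{3}\right)^{2} = \left(\frac{13}{90} + \sqrt{3}\right)^{2} \approx 3.5212$)
$W - M = 2537 - \left(\frac{24469}{8100} + \frac{13 \sqrt{3}}{45}\right) = \frac{20525231}{8100} - \frac{13 \sqrt{3}}{45}$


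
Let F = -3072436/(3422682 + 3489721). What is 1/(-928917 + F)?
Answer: -6912403/6421051729987 ≈ -1.0765e-6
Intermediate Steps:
F = -3072436/6912403 ≈ -0.44448
1/(-928917 + F) = 1/(-928917 - 3072436/6912403) = 1/(-6421051729987/6912403) = -6912403/6421051729987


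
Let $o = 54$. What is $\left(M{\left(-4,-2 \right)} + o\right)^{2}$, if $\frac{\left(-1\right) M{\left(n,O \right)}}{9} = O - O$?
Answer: $2916$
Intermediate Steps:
$M{\left(n,O \right)} = 0$ ($M{\left(n,O \right)} = - 9 \left(O - O\right) = \left(-9\right) 0 = 0$)
$\left(M{\left(-4,-2 \right)} + o\right)^{2} = \left(0 + 54\right)^{2} = 54^{2} = 2916$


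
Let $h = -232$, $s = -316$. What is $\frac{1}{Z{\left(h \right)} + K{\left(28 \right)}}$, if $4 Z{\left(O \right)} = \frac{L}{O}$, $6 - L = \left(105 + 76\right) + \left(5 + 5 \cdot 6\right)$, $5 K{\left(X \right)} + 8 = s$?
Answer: $- \frac{2320}{149811} \approx -0.015486$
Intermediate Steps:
$K{\left(X \right)} = - \frac{324}{5}$ ($K{\left(X \right)} = - \frac{8}{5} + \frac{1}{5} \left(-316\right) = - \frac{8}{5} - \frac{316}{5} = - \frac{324}{5}$)
$L = -210$ ($L = 6 - \left(\left(105 + 76\right) + \left(5 + 5 \cdot 6\right)\right) = 6 - \left(181 + \left(5 + 30\right)\right) = 6 - \left(181 + 35\right) = 6 - 216 = -210$)
$Z{\left(O \right)} = - \frac{105}{2 O}$ ($Z{\left(O \right)} = \frac{\left(-210\right) \frac{1}{O}}{4} = - \frac{105}{2 O}$)
$\frac{1}{Z{\left(h \right)} + K{\left(28 \right)}} = \frac{1}{- \frac{105}{2 \left(-232\right)} - \frac{324}{5}} = \frac{1}{\left(- \frac{105}{2}\right) \left(- \frac{1}{232}\right) - \frac{324}{5}} = \frac{1}{\frac{105}{464} - \frac{324}{5}} = \frac{1}{- \frac{149811}{2320}} = - \frac{2320}{149811}$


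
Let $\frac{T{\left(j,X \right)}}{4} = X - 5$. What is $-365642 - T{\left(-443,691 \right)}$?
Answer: $-368386$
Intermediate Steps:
$T{\left(j,X \right)} = -20 + 4 X$ ($T{\left(j,X \right)} = 4 \left(X - 5\right) = 4 \left(-5 + X\right) = -20 + 4 X$)
$-365642 - T{\left(-443,691 \right)} = -365642 - \left(-20 + 4 \cdot 691\right) = -365642 - \left(-20 + 2764\right) = -365642 - 2744 = -368386$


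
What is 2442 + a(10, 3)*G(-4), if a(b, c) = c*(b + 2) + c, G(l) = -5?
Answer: 2247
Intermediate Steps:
a(b, c) = c + c*(2 + b) (a(b, c) = c*(2 + b) + c = c + c*(2 + b))
2442 + a(10, 3)*G(-4) = 2442 + (3*(3 + 10))*(-5) = 2442 + (3*13)*(-5) = 2442 + 39*(-5) = 2442 - 195 = 2247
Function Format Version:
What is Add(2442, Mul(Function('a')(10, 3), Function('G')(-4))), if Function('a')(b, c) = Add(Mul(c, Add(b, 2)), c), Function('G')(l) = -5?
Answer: 2247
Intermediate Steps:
Function('a')(b, c) = Add(c, Mul(c, Add(2, b))) (Function('a')(b, c) = Add(Mul(c, Add(2, b)), c) = Add(c, Mul(c, Add(2, b))))
Add(2442, Mul(Function('a')(10, 3), Function('G')(-4))) = Add(2442, Mul(Mul(3, Add(3, 10)), -5)) = Add(2442, Mul(Mul(3, 13), -5)) = Add(2442, Mul(39, -5)) = Add(2442, -195) = 2247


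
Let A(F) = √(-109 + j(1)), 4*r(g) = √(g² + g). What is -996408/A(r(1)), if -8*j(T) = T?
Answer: 664272*I*√194/97 ≈ 95384.0*I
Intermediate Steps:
j(T) = -T/8
r(g) = √(g + g²)/4 (r(g) = √(g² + g)/4 = √(g + g²)/4)
A(F) = 3*I*√194/4 (A(F) = √(-109 - ⅛*1) = √(-109 - ⅛) = √(-873/8) = 3*I*√194/4)
-996408/A(r(1)) = -996408*(-2*I*√194/291) = -(-664272)*I*√194/97 = 664272*I*√194/97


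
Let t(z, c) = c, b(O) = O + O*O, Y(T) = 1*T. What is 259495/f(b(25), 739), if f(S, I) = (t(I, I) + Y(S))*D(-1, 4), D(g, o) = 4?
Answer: 259495/5556 ≈ 46.705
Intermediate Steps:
Y(T) = T
b(O) = O + O²
f(S, I) = 4*I + 4*S (f(S, I) = (I + S)*4 = 4*I + 4*S)
259495/f(b(25), 739) = 259495/(4*739 + 4*(25*(1 + 25))) = 259495/(2956 + 4*(25*26)) = 259495/(2956 + 4*650) = 259495/(2956 + 2600) = 259495/5556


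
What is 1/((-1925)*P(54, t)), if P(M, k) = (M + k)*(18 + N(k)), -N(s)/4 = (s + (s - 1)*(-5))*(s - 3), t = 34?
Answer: -1/2754782800 ≈ -3.6301e-10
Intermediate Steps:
N(s) = -4*(-3 + s)*(5 - 4*s) (N(s) = -4*(s + (s - 1)*(-5))*(s - 3) = -4*(s + (-1 + s)*(-5))*(-3 + s) = -4*(s + (5 - 5*s))*(-3 + s) = -4*(5 - 4*s)*(-3 + s) = -4*(-3 + s)*(5 - 4*s))
P(M, k) = (M + k)*(78 - 68*k + 16*k**2) (P(M, k) = (M + k)*(18 + (60 - 68*k + 16*k**2)) = (M + k)*(78 - 68*k + 16*k**2))
1/((-1925)*P(54, t)) = 1/((-1925)*(-68*34**2 + 16*34**3 + 78*54 + 78*34 - 68*54*34 + 16*54*34**2)) = -1/(1925*(-68*1156 + 16*39304 + 4212 + 2652 - 124848 + 16*54*1156)) = -1/(1925*(-78608 + 628864 + 4212 + 2652 - 124848 + 998784)) = -1/1925/1431056 = -1/1925*1/1431056 = -1/2754782800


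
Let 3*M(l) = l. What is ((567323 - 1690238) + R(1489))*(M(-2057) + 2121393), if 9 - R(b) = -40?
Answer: -7143810481652/3 ≈ -2.3813e+12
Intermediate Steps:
M(l) = l/3
R(b) = 49 (R(b) = 9 - 1*(-40) = 9 + 40 = 49)
((567323 - 1690238) + R(1489))*(M(-2057) + 2121393) = ((567323 - 1690238) + 49)*((⅓)*(-2057) + 2121393) = (-1122915 + 49)*(-2057/3 + 2121393) = -1122866*6362122/3 = -7143810481652/3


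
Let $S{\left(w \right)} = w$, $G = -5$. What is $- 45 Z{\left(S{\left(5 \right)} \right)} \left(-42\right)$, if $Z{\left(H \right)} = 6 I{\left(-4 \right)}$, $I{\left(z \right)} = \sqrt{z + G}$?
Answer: $34020 i \approx 34020.0 i$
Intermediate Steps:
$I{\left(z \right)} = \sqrt{-5 + z}$ ($I{\left(z \right)} = \sqrt{z - 5} = \sqrt{-5 + z}$)
$Z{\left(H \right)} = 18 i$ ($Z{\left(H \right)} = 6 \sqrt{-5 - 4} = 6 \sqrt{-9} = 6 \cdot 3 i = 18 i$)
$- 45 Z{\left(S{\left(5 \right)} \right)} \left(-42\right) = - 45 \cdot 18 i \left(-42\right) = - 810 i \left(-42\right) = 34020 i$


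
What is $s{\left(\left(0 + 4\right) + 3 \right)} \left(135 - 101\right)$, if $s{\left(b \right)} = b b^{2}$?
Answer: $11662$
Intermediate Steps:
$s{\left(b \right)} = b^{3}$
$s{\left(\left(0 + 4\right) + 3 \right)} \left(135 - 101\right) = \left(\left(0 + 4\right) + 3\right)^{3} \left(135 - 101\right) = \left(4 + 3\right)^{3} \cdot 34 = 7^{3} \cdot 34 = 343 \cdot 34 = 11662$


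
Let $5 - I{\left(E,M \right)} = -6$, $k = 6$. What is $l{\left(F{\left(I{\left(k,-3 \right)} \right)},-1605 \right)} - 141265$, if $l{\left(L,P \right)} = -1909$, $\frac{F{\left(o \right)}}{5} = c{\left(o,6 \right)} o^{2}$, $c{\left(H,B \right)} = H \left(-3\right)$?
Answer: $-143174$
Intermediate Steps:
$c{\left(H,B \right)} = - 3 H$
$I{\left(E,M \right)} = 11$ ($I{\left(E,M \right)} = 5 - -6 = 5 + 6 = 11$)
$F{\left(o \right)} = - 15 o^{3}$ ($F{\left(o \right)} = 5 - 3 o o^{2} = 5 \left(- 3 o^{3}\right) = - 15 o^{3}$)
$l{\left(F{\left(I{\left(k,-3 \right)} \right)},-1605 \right)} - 141265 = -1909 - 141265 = -143174$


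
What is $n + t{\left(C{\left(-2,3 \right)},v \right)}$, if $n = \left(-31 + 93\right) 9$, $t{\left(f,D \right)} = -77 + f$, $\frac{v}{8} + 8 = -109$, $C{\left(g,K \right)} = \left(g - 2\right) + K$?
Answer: $480$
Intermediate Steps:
$C{\left(g,K \right)} = -2 + K + g$ ($C{\left(g,K \right)} = \left(-2 + g\right) + K = -2 + K + g$)
$v = -936$ ($v = -64 + 8 \left(-109\right) = -64 - 872 = -936$)
$n = 558$ ($n = 62 \cdot 9 = 558$)
$n + t{\left(C{\left(-2,3 \right)},v \right)} = 558 - 78 = 480$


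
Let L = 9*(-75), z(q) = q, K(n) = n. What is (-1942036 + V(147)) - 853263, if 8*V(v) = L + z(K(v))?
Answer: -2795365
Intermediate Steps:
L = -675
V(v) = -675/8 + v/8 (V(v) = (-675 + v)/8 = -675/8 + v/8)
(-1942036 + V(147)) - 853263 = (-1942036 + (-675/8 + (1/8)*147)) - 853263 = (-1942036 + (-675/8 + 147/8)) - 853263 = (-1942036 - 66) - 853263 = -1942102 - 853263 = -2795365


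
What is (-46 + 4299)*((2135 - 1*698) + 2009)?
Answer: 14655838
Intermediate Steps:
(-46 + 4299)*((2135 - 1*698) + 2009) = 4253*((2135 - 698) + 2009) = 4253*(1437 + 2009) = 4253*3446 = 14655838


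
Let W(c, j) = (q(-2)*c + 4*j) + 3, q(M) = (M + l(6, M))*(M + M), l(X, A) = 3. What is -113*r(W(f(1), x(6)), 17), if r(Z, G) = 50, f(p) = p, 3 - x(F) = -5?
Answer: -5650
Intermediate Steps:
q(M) = 2*M*(3 + M) (q(M) = (M + 3)*(M + M) = (3 + M)*(2*M) = 2*M*(3 + M))
x(F) = 8 (x(F) = 3 - 1*(-5) = 3 + 5 = 8)
W(c, j) = 3 - 4*c + 4*j (W(c, j) = ((2*(-2)*(3 - 2))*c + 4*j) + 3 = ((2*(-2)*1)*c + 4*j) + 3 = (-4*c + 4*j) + 3 = 3 - 4*c + 4*j)
-113*r(W(f(1), x(6)), 17) = -113*50 = -5650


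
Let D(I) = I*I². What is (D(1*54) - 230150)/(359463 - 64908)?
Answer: -72686/294555 ≈ -0.24677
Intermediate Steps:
D(I) = I³
(D(1*54) - 230150)/(359463 - 64908) = ((1*54)³ - 230150)/(359463 - 64908) = (54³ - 230150)/294555 = (157464 - 230150)*(1/294555) = -72686*1/294555 = -72686/294555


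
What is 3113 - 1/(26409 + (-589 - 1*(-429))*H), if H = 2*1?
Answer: 81215056/26089 ≈ 3113.0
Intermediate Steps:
H = 2
3113 - 1/(26409 + (-589 - 1*(-429))*H) = 3113 - 1/(26409 + (-589 - 1*(-429))*2) = 3113 - 1/(26409 + (-589 + 429)*2) = 3113 - 1/(26409 - 160*2) = 3113 - 1/(26409 - 320) = 3113 - 1/26089 = 81215056/26089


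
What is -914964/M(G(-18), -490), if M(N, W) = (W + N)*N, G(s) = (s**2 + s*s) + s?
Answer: -76247/7350 ≈ -10.374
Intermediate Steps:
G(s) = s + 2*s**2 (G(s) = (s**2 + s**2) + s = 2*s**2 + s = s + 2*s**2)
M(N, W) = N*(N + W) (M(N, W) = (N + W)*N = N*(N + W))
-914964/M(G(-18), -490) = -914964*(-1/(18*(1 + 2*(-18))*(-18*(1 + 2*(-18)) - 490))) = -914964*(-1/(18*(1 - 36)*(-18*(1 - 36) - 490))) = -914964*1/(630*(-18*(-35) - 490)) = -914964*1/(630*(630 - 490)) = -914964/(630*140) = -914964/88200 = -914964*1/88200 = -76247/7350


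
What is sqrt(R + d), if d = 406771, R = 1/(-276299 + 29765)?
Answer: sqrt(24723139960232742)/246534 ≈ 637.79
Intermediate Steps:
R = -1/246534 (R = 1/(-246534) = -1/246534 ≈ -4.0562e-6)
sqrt(R + d) = sqrt(-1/246534 + 406771) = sqrt(100282881713/246534) = sqrt(24723139960232742)/246534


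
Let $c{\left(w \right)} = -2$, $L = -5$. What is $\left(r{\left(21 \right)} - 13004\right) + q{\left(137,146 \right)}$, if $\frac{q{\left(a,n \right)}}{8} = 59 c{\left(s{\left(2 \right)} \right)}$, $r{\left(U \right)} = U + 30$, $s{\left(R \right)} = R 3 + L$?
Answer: $-13897$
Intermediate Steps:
$s{\left(R \right)} = -5 + 3 R$ ($s{\left(R \right)} = R 3 - 5 = 3 R - 5 = -5 + 3 R$)
$r{\left(U \right)} = 30 + U$
$q{\left(a,n \right)} = -944$ ($q{\left(a,n \right)} = 8 \cdot 59 \left(-2\right) = 8 \left(-118\right) = -944$)
$\left(r{\left(21 \right)} - 13004\right) + q{\left(137,146 \right)} = \left(\left(30 + 21\right) - 13004\right) - 944 = \left(51 - 13004\right) - 944 = -12953 - 944 = -13897$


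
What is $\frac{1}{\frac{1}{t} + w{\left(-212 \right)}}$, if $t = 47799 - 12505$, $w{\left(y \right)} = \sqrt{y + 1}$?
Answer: $\frac{35294}{262835617997} - \frac{1245666436 i \sqrt{211}}{262835617997} \approx 1.3428 \cdot 10^{-7} - 0.068843 i$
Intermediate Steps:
$w{\left(y \right)} = \sqrt{1 + y}$
$t = 35294$
$\frac{1}{\frac{1}{t} + w{\left(-212 \right)}} = \frac{1}{\frac{1}{35294} + \sqrt{1 - 212}} = \frac{1}{\frac{1}{35294} + \sqrt{-211}} = \frac{1}{\frac{1}{35294} + i \sqrt{211}}$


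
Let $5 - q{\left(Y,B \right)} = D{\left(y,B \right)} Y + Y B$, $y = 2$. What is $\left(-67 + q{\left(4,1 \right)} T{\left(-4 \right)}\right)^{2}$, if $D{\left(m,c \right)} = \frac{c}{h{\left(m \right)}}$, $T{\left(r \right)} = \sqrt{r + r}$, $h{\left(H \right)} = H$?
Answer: $4481 + 268 i \sqrt{2} \approx 4481.0 + 379.01 i$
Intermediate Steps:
$T{\left(r \right)} = \sqrt{2} \sqrt{r}$ ($T{\left(r \right)} = \sqrt{2 r} = \sqrt{2} \sqrt{r}$)
$D{\left(m,c \right)} = \frac{c}{m}$
$q{\left(Y,B \right)} = 5 - \frac{3 B Y}{2}$ ($q{\left(Y,B \right)} = 5 - \left(\frac{B}{2} Y + Y B\right) = 5 - \left(B \frac{1}{2} Y + B Y\right) = 5 - \left(\frac{B}{2} Y + B Y\right) = 5 - \left(\frac{B Y}{2} + B Y\right) = 5 - \frac{3 B Y}{2}$)
$\left(-67 + q{\left(4,1 \right)} T{\left(-4 \right)}\right)^{2} = \left(-67 + \left(5 - \frac{3}{2} \cdot 4\right) \sqrt{2} \sqrt{-4}\right)^{2} = \left(-67 + \left(5 - 6\right) \sqrt{2} \cdot 2 i\right)^{2} = \left(-67 - 2 i \sqrt{2}\right)^{2}$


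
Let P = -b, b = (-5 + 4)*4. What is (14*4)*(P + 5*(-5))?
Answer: -1176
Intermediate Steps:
b = -4 (b = -1*4 = -4)
P = 4 (P = -1*(-4) = 4)
(14*4)*(P + 5*(-5)) = (14*4)*(4 + 5*(-5)) = 56*(4 - 25) = 56*(-21) = -1176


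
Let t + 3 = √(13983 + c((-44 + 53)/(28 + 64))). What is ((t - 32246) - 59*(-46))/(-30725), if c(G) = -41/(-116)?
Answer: 5907/6145 - √47040001/1782050 ≈ 0.95742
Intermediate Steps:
c(G) = 41/116 (c(G) = -41*(-1/116) = 41/116)
t = -3 + √47040001/58 (t = -3 + √(13983 + 41/116) = -3 + √(1622069/116) = -3 + √47040001/58 ≈ 115.25)
((t - 32246) - 59*(-46))/(-30725) = (((-3 + √47040001/58) - 32246) - 59*(-46))/(-30725) = ((-32249 + √47040001/58) + 2714)*(-1/30725) = (-29535 + √47040001/58)*(-1/30725) = 5907/6145 - √47040001/1782050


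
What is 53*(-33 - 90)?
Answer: -6519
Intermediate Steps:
53*(-33 - 90) = 53*(-123) = -6519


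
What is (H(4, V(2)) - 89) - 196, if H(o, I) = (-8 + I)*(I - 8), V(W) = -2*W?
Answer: -141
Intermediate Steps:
H(o, I) = (-8 + I)² (H(o, I) = (-8 + I)*(-8 + I) = (-8 + I)²)
(H(4, V(2)) - 89) - 196 = ((-8 - 2*2)² - 89) - 196 = ((-8 - 4)² - 89) - 196 = ((-12)² - 89) - 196 = (144 - 89) - 196 = 55 - 196 = -141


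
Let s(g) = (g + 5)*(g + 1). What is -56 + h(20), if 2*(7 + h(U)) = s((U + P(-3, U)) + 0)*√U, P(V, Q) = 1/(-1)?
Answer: -63 + 480*√5 ≈ 1010.3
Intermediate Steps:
P(V, Q) = -1
s(g) = (1 + g)*(5 + g) (s(g) = (5 + g)*(1 + g) = (1 + g)*(5 + g))
h(U) = -7 + √U*(-1 + (-1 + U)² + 6*U)/2 (h(U) = -7 + ((5 + ((U - 1) + 0)² + 6*((U - 1) + 0))*√U)/2 = -7 + ((5 + ((-1 + U) + 0)² + 6*((-1 + U) + 0))*√U)/2 = -7 + ((5 + (-1 + U)² + 6*(-1 + U))*√U)/2 = -7 + ((5 + (-1 + U)² + (-6 + 6*U))*√U)/2 = -7 + ((-1 + (-1 + U)² + 6*U)*√U)/2 = -7 + (√U*(-1 + (-1 + U)² + 6*U))/2 = -7 + √U*(-1 + (-1 + U)² + 6*U)/2)
-56 + h(20) = -56 + (-7 + 20^(5/2)/2 + 2*20^(3/2)) = -56 + (-7 + (800*√5)/2 + 2*(40*√5)) = -56 + (-7 + 400*√5 + 80*√5) = -56 + (-7 + 480*√5) = -63 + 480*√5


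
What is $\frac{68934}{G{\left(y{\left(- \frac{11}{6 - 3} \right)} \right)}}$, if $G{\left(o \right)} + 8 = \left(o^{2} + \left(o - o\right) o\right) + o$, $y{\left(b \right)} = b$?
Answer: $\frac{310203}{8} \approx 38775.0$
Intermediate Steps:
$G{\left(o \right)} = -8 + o + o^{2}$ ($G{\left(o \right)} = -8 + \left(\left(o^{2} + \left(o - o\right) o\right) + o\right) = -8 + \left(\left(o^{2} + 0 o\right) + o\right) = -8 + \left(\left(o^{2} + 0\right) + o\right) = -8 + \left(o^{2} + o\right) = -8 + \left(o + o^{2}\right) = -8 + o + o^{2}$)
$\frac{68934}{G{\left(y{\left(- \frac{11}{6 - 3} \right)} \right)}} = \frac{68934}{-8 - \frac{11}{6 - 3} + \left(- \frac{11}{6 - 3}\right)^{2}} = \frac{68934}{-8 - \frac{11}{3} + \left(- \frac{11}{3}\right)^{2}} = \frac{68934}{-8 - \frac{11}{3} + \frac{121}{9}} = \frac{68934}{\frac{16}{9}} = 68934 \cdot \frac{9}{16} = \frac{310203}{8}$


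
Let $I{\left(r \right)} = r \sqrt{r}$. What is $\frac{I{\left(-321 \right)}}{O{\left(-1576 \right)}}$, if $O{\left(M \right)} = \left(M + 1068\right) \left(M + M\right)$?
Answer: $- \frac{321 i \sqrt{321}}{1601216} \approx - 0.0035918 i$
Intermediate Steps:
$O{\left(M \right)} = 2 M \left(1068 + M\right)$ ($O{\left(M \right)} = \left(1068 + M\right) 2 M = 2 M \left(1068 + M\right)$)
$I{\left(r \right)} = r^{\frac{3}{2}}$
$\frac{I{\left(-321 \right)}}{O{\left(-1576 \right)}} = \frac{\left(-321\right)^{\frac{3}{2}}}{2 \left(-1576\right) \left(1068 - 1576\right)} = \frac{\left(-321\right) i \sqrt{321}}{2 \left(-1576\right) \left(-508\right)} = \frac{\left(-321\right) i \sqrt{321}}{1601216} = - 321 i \sqrt{321} \cdot \frac{1}{1601216} = - \frac{321 i \sqrt{321}}{1601216}$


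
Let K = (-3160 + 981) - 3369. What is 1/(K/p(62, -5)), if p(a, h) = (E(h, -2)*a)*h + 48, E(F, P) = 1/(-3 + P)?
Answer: -55/2774 ≈ -0.019827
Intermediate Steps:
K = -5548 (K = -2179 - 3369 = -5548)
p(a, h) = 48 - a*h/5 (p(a, h) = (a/(-3 - 2))*h + 48 = (a/(-5))*h + 48 = (-a/5)*h + 48 = -a*h/5 + 48 = 48 - a*h/5)
1/(K/p(62, -5)) = 1/(-5548/(48 - 1/5*62*(-5))) = 1/(-5548/(48 + 62)) = 1/(-5548/110) = 1/(-5548*1/110) = 1/(-2774/55) = -55/2774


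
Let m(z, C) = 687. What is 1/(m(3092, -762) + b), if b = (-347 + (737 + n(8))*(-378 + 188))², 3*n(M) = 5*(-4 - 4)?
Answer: 9/171007894144 ≈ 5.2629e-11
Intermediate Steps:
n(M) = -40/3 (n(M) = (5*(-4 - 4))/3 = (5*(-8))/3 = (⅓)*(-40) = -40/3)
b = 171007887961/9 (b = (-347 + (737 - 40/3)*(-378 + 188))² = (-347 + (2171/3)*(-190))² = (-347 - 412490/3)² = (-413531/3)² = 171007887961/9 ≈ 1.9001e+10)
1/(m(3092, -762) + b) = 1/(687 + 171007887961/9) = 1/(171007894144/9) = 9/171007894144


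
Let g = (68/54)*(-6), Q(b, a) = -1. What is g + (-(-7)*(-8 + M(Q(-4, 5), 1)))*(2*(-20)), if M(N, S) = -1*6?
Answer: 35212/9 ≈ 3912.4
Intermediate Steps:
g = -68/9 (g = (68*(1/54))*(-6) = (34/27)*(-6) = -68/9 ≈ -7.5556)
M(N, S) = -6
g + (-(-7)*(-8 + M(Q(-4, 5), 1)))*(2*(-20)) = -68/9 + (-(-7)*(-8 - 6))*(2*(-20)) = -68/9 - (-7)*(-14)*(-40) = -68/9 - 1*98*(-40) = -68/9 - 98*(-40) = -68/9 + 3920 = 35212/9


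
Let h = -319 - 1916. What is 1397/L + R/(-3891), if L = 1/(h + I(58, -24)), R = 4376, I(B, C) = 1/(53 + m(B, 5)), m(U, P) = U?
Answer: -149835264756/47989 ≈ -3.1223e+6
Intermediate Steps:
h = -2235
I(B, C) = 1/(53 + B)
L = -111/248084 (L = 1/(-2235 + 1/(53 + 58)) = 1/(-2235 + 1/111) = 1/(-248084/111) = -111/248084 ≈ -0.00044743)
1397/L + R/(-3891) = 1397/(-111/248084) + 4376/(-3891) = 1397*(-248084/111) + 4376*(-1/3891) = -346573348/111 - 4376/3891 = -149835264756/47989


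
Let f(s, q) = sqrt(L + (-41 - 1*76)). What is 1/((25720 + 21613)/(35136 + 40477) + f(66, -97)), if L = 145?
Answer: -3578990129/157844708643 + 11434651538*sqrt(7)/157844708643 ≈ 0.16899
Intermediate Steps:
f(s, q) = 2*sqrt(7) (f(s, q) = sqrt(145 + (-41 - 1*76)) = sqrt(145 + (-41 - 76)) = sqrt(145 - 117) = sqrt(28) = 2*sqrt(7))
1/((25720 + 21613)/(35136 + 40477) + f(66, -97)) = 1/((25720 + 21613)/(35136 + 40477) + 2*sqrt(7)) = 1/(47333/75613 + 2*sqrt(7))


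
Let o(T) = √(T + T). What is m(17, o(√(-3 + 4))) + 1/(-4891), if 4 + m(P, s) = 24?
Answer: 97819/4891 ≈ 20.000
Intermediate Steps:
o(T) = √2*√T (o(T) = √(2*T) = √2*√T)
m(P, s) = 20 (m(P, s) = -4 + 24 = 20)
m(17, o(√(-3 + 4))) + 1/(-4891) = 20 + 1/(-4891) = 20 - 1/4891 = 97819/4891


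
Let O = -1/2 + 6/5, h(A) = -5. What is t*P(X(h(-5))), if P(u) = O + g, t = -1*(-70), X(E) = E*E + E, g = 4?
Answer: 329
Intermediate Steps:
X(E) = E + E**2 (X(E) = E**2 + E = E + E**2)
O = 7/10 (O = -1*1/2 + 6*(1/5) = -1/2 + 6/5 = 7/10 ≈ 0.70000)
t = 70
P(u) = 47/10 (P(u) = 7/10 + 4 = 47/10)
t*P(X(h(-5))) = 70*(47/10) = 329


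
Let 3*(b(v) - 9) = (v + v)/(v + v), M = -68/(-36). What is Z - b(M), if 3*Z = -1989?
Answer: -2017/3 ≈ -672.33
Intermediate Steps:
M = 17/9 (M = -68*(-1/36) = 17/9 ≈ 1.8889)
Z = -663 (Z = (⅓)*(-1989) = -663)
b(v) = 28/3 (b(v) = 9 + ((v + v)/(v + v))/3 = 9 + ((2*v)/((2*v)))/3 = 9 + ((2*v)*(1/(2*v)))/3 = 9 + (⅓)*1 = 9 + ⅓ = 28/3)
Z - b(M) = -663 - 1*28/3 = -663 - 28/3 = -2017/3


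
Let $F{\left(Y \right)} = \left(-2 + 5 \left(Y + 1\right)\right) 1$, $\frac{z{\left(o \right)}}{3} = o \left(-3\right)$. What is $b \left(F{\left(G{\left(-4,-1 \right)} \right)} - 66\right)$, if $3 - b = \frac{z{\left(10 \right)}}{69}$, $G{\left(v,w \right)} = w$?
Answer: $- \frac{6732}{23} \approx -292.7$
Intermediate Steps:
$z{\left(o \right)} = - 9 o$ ($z{\left(o \right)} = 3 o \left(-3\right) = 3 \left(- 3 o\right) = - 9 o$)
$b = \frac{99}{23}$ ($b = 3 - \frac{\left(-9\right) 10}{69} = 3 - \left(-90\right) \frac{1}{69} = 3 - - \frac{30}{23} = 3 + \frac{30}{23} = \frac{99}{23} \approx 4.3043$)
$F{\left(Y \right)} = 3 + 5 Y$ ($F{\left(Y \right)} = \left(-2 + 5 \left(1 + Y\right)\right) 1 = \left(-2 + \left(5 + 5 Y\right)\right) 1 = \left(3 + 5 Y\right) 1 = 3 + 5 Y$)
$b \left(F{\left(G{\left(-4,-1 \right)} \right)} - 66\right) = \frac{99 \left(\left(3 + 5 \left(-1\right)\right) - 66\right)}{23} = \frac{99 \left(\left(3 - 5\right) - 66\right)}{23} = \frac{99 \left(-2 - 66\right)}{23} = \frac{99}{23} \left(-68\right) = - \frac{6732}{23}$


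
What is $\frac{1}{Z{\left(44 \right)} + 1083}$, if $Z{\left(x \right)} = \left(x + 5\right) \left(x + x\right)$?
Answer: $\frac{1}{5395} \approx 0.00018536$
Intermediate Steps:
$Z{\left(x \right)} = 2 x \left(5 + x\right)$ ($Z{\left(x \right)} = \left(5 + x\right) 2 x = 2 x \left(5 + x\right)$)
$\frac{1}{Z{\left(44 \right)} + 1083} = \frac{1}{2 \cdot 44 \left(5 + 44\right) + 1083} = \frac{1}{2 \cdot 44 \cdot 49 + 1083} = \frac{1}{4312 + 1083} = \frac{1}{5395}$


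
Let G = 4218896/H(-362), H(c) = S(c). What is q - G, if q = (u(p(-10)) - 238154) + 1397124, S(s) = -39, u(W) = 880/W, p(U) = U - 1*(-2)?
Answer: 49414436/39 ≈ 1.2670e+6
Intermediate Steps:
p(U) = 2 + U (p(U) = U + 2 = 2 + U)
H(c) = -39
G = -4218896/39 (G = 4218896/(-39) = 4218896*(-1/39) = -4218896/39 ≈ -1.0818e+5)
q = 1158860 (q = (880/(2 - 10) - 238154) + 1397124 = (880/(-8) - 238154) + 1397124 = (880*(-⅛) - 238154) + 1397124 = (-110 - 238154) + 1397124 = -238264 + 1397124 = 1158860)
q - G = 1158860 - 1*(-4218896/39) = 1158860 + 4218896/39 = 49414436/39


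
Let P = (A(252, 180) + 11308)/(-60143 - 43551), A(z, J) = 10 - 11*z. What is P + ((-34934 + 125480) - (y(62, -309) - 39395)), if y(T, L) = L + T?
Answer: 6749852963/51847 ≈ 1.3019e+5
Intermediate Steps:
P = -4273/51847 (P = ((10 - 11*252) + 11308)/(-60143 - 43551) = ((10 - 2772) + 11308)/(-103694) = (-2762 + 11308)*(-1/103694) = 8546*(-1/103694) = -4273/51847 ≈ -0.082416)
P + ((-34934 + 125480) - (y(62, -309) - 39395)) = -4273/51847 + ((-34934 + 125480) - ((-309 + 62) - 39395)) = -4273/51847 + (90546 - (-247 - 39395)) = -4273/51847 + (90546 - 1*(-39642)) = -4273/51847 + (90546 + 39642) = -4273/51847 + 130188 = 6749852963/51847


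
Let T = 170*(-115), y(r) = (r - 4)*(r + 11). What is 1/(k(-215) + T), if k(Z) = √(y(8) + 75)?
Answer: -19550/382202349 - √151/382202349 ≈ -5.1183e-5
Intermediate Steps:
y(r) = (-4 + r)*(11 + r)
k(Z) = √151 (k(Z) = √((-44 + 8² + 7*8) + 75) = √((-44 + 64 + 56) + 75) = √(76 + 75) = √151)
T = -19550
1/(k(-215) + T) = 1/(√151 - 19550) = 1/(-19550 + √151)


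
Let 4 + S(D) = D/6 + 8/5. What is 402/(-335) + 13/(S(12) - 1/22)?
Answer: -7444/245 ≈ -30.384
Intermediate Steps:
S(D) = -12/5 + D/6 (S(D) = -4 + (D/6 + 8/5) = -4 + (8/5 + D/6) = -12/5 + D/6)
402/(-335) + 13/(S(12) - 1/22) = 402/(-335) + 13/((-12/5 + (⅙)*12) - 1/22) = 402*(-1/335) + 13/((-12/5 + 2) - 1*1/22) = -6/5 + 13/(-⅖ - 1/22) = -6/5 + 13/(-49/110) = -6/5 + 13*(-110/49) = -6/5 - 1430/49 = -7444/245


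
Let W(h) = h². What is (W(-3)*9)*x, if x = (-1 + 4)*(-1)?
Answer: -243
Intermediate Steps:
x = -3 (x = 3*(-1) = -3)
(W(-3)*9)*x = ((-3)²*9)*(-3) = (9*9)*(-3) = 81*(-3) = -243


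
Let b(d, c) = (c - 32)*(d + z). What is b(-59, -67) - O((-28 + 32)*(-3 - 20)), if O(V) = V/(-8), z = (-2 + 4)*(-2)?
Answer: 12451/2 ≈ 6225.5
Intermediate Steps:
z = -4 (z = 2*(-2) = -4)
O(V) = -V/8 (O(V) = V*(-⅛) = -V/8)
b(d, c) = (-32 + c)*(-4 + d) (b(d, c) = (c - 32)*(d - 4) = (-32 + c)*(-4 + d))
b(-59, -67) - O((-28 + 32)*(-3 - 20)) = (128 - 32*(-59) - 4*(-67) - 67*(-59)) - (-1)*(-28 + 32)*(-3 - 20)/8 = (128 + 1888 + 268 + 3953) - (-1)*4*(-23)/8 = 6237 - (-1)*(-92)/8 = 6237 - 1*23/2 = 6237 - 23/2 = 12451/2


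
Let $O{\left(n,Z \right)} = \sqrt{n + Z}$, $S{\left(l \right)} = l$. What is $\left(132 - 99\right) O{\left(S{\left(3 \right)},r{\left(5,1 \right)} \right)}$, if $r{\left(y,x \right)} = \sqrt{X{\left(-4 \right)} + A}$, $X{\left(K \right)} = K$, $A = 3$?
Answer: $33 \sqrt{3 + i} \approx 57.925 + 9.4 i$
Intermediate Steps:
$r{\left(y,x \right)} = i$ ($r{\left(y,x \right)} = \sqrt{-4 + 3} = \sqrt{-1} = i$)
$O{\left(n,Z \right)} = \sqrt{Z + n}$
$\left(132 - 99\right) O{\left(S{\left(3 \right)},r{\left(5,1 \right)} \right)} = \left(132 - 99\right) \sqrt{i + 3} = \left(132 - 99\right) \sqrt{3 + i} = 33 \sqrt{3 + i}$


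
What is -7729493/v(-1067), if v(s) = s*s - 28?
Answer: -7729493/1138461 ≈ -6.7894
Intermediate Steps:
v(s) = -28 + s**2 (v(s) = s**2 - 28 = -28 + s**2)
-7729493/v(-1067) = -7729493/(-28 + (-1067)**2) = -7729493/(-28 + 1138489) = -7729493/1138461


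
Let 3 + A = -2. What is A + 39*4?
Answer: 151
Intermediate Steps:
A = -5 (A = -3 - 2 = -5)
A + 39*4 = -5 + 39*4 = -5 + 156 = 151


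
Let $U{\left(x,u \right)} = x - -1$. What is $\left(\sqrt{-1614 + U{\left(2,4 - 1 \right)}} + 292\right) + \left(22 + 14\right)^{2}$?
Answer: $1588 + 3 i \sqrt{179} \approx 1588.0 + 40.137 i$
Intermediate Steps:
$U{\left(x,u \right)} = 1 + x$ ($U{\left(x,u \right)} = x + 1 = 1 + x$)
$\left(\sqrt{-1614 + U{\left(2,4 - 1 \right)}} + 292\right) + \left(22 + 14\right)^{2} = \left(\sqrt{-1614 + \left(1 + 2\right)} + 292\right) + \left(22 + 14\right)^{2} = \left(\sqrt{-1614 + 3} + 292\right) + 36^{2} = \left(\sqrt{-1611} + 292\right) + 1296 = \left(3 i \sqrt{179} + 292\right) + 1296 = \left(292 + 3 i \sqrt{179}\right) + 1296 = 1588 + 3 i \sqrt{179}$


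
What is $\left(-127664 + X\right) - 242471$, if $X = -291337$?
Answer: $-661472$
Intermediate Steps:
$\left(-127664 + X\right) - 242471 = \left(-127664 - 291337\right) - 242471 = -419001 - 242471 = -661472$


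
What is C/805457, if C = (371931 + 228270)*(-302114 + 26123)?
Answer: -165650074191/805457 ≈ -2.0566e+5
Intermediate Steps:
C = -165650074191 (C = 600201*(-275991) = -165650074191)
C/805457 = -165650074191/805457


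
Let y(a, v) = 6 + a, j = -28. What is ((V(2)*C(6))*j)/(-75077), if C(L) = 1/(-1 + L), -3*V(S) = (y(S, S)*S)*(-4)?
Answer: 1792/1126155 ≈ 0.0015913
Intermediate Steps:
V(S) = 4*S*(6 + S)/3 (V(S) = -(6 + S)*S*(-4)/3 = -S*(6 + S)*(-4)/3 = -(-4)*S*(6 + S)/3 = 4*S*(6 + S)/3)
((V(2)*C(6))*j)/(-75077) = ((((4/3)*2*(6 + 2))/(-1 + 6))*(-28))/(-75077) = ((((4/3)*2*8)/5)*(-28))*(-1/75077) = (((64/3)*(⅕))*(-28))*(-1/75077) = ((64/15)*(-28))*(-1/75077) = -1792/15*(-1/75077) = 1792/1126155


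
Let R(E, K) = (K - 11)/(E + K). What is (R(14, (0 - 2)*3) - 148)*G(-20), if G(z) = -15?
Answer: 18015/8 ≈ 2251.9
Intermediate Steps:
R(E, K) = (-11 + K)/(E + K)
(R(14, (0 - 2)*3) - 148)*G(-20) = ((-11 + (0 - 2)*3)/(14 + (0 - 2)*3) - 148)*(-15) = ((-11 - 2*3)/(14 - 2*3) - 148)*(-15) = ((-11 - 6)/(14 - 6) - 148)*(-15) = (-17/8 - 148)*(-15) = -1201/8*(-15) = 18015/8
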